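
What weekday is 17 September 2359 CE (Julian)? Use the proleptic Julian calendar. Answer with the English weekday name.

Equivalently 3 October 2359 Gregorian, JDN 2582942.
Since JDN mod 7 = 5 (0 = Monday), the day is Saturday.

Saturday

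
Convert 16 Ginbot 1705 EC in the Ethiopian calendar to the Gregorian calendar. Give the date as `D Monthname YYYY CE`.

Julian Day Number of the source date = 2346862.
Converting JDN 2346862 to the Gregorian calendar gives 22 May 1713 CE.

22 May 1713 CE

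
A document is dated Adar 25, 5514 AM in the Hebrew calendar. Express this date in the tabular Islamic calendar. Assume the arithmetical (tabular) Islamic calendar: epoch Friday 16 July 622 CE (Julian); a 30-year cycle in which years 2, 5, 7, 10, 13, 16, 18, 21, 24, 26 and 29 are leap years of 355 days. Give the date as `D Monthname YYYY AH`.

24 Jumada al-Awwal 1167 AH

Julian Day Number of the source date = 2361773.
Converting JDN 2361773 to the tabular Islamic calendar gives 24 Jumada al-Awwal 1167 AH.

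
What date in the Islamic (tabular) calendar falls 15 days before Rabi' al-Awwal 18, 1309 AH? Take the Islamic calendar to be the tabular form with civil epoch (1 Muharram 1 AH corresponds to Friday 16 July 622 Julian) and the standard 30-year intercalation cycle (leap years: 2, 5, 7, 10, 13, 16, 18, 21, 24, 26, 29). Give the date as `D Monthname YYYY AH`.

JDN of Rabi' al-Awwal 18, 1309 AH = 2412028.
2412028 − 15 = 2412013.
JDN 2412013 in the tabular Islamic calendar is 3 Rabi' al-Awwal 1309 AH.

3 Rabi' al-Awwal 1309 AH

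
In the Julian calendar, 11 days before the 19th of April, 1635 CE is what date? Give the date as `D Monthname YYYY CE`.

The starting date is JDN 2318350; 2318350 − 11 = 2318339.
JDN 2318339 corresponds to 8 April 1635 CE.

8 April 1635 CE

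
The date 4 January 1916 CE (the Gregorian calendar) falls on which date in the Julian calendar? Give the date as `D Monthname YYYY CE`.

The Julian–Gregorian offset here is 13 days (Julian trailing).
4 January 1916 Gregorian − 13 days → 22 December 1915 Julian.

22 December 1915 CE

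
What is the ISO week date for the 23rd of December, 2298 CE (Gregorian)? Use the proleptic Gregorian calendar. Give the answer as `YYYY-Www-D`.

The weekday is Friday (ISO weekday 5).
That Friday belongs to ISO week 51 of ISO year 2298.

2298-W51-5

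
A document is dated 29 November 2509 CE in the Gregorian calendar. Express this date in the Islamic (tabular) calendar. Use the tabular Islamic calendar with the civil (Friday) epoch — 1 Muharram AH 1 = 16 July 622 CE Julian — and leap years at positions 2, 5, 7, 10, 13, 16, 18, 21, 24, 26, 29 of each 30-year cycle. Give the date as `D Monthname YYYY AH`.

15 Rabi' al-Thani 1946 AH

Both dates share Julian Day Number 2637786; in the tabular Islamic calendar that is 15 Rabi' al-Thani 1946 AH.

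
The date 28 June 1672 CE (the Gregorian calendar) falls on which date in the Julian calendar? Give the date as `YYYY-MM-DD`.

1672-06-18

At this point the Julian calendar is 10 days behind the Gregorian.
28 June 1672 Gregorian − 10 days → 18 June 1672 Julian.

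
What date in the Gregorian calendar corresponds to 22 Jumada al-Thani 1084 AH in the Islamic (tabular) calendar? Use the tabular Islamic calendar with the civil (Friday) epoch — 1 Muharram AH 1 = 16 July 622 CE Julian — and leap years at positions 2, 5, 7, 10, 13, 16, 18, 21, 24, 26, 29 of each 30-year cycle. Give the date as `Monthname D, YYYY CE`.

Both dates share Julian Day Number 2332388; in the Gregorian calendar that is 4 October 1673 CE.

October 4, 1673 CE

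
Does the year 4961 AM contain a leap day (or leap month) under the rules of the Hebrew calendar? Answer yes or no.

no

Hebrew year 4961 is year 2 of its 19-year Metonic cycle; leap years are at positions 3, 6, 8, 11, 14, 17, 19, so it is a common year (12 months).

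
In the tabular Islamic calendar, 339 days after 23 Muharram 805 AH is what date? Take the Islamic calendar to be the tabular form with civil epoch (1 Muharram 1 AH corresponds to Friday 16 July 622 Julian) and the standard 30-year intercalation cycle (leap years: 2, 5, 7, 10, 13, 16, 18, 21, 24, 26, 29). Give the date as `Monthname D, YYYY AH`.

Muharram 8, 806 AH

The starting date is JDN 2233373; 2233373 + 339 = 2233712.
JDN 2233712 corresponds to Muharram 8, 806 AH.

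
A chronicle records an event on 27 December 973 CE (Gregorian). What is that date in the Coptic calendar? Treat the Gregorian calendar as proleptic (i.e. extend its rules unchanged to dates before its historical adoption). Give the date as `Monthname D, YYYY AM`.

Koiak 26, 690 AM

Julian Day Number of the source date = 2076802.
Converting JDN 2076802 to the Coptic calendar gives 26 Koiak 690 AM.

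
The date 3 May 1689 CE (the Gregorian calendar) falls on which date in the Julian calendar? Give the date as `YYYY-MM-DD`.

The Julian–Gregorian offset here is 10 days (Julian trailing).
3 May 1689 Gregorian − 10 days → 23 April 1689 Julian.

1689-04-23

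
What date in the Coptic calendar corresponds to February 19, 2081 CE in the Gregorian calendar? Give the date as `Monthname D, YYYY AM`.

Julian Day Number of the source date = 2481180.
Converting JDN 2481180 to the Coptic calendar gives 12 Meshir 1797 AM.

Meshir 12, 1797 AM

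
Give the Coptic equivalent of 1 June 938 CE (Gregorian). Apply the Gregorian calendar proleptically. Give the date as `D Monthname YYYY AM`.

2 Paoni 654 AM

Julian Day Number of the source date = 2063809.
Converting JDN 2063809 to the Coptic calendar gives 2 Paoni 654 AM.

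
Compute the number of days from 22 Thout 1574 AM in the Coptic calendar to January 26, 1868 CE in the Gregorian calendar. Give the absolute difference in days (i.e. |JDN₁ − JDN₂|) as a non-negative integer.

First date → JDN 2399589; second date → JDN 2403358.
The interval is |2399589 − 2403358| = 3769 days.

3769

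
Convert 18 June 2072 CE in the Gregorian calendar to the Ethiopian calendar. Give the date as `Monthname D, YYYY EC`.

Julian Day Number of the source date = 2478012.
Converting JDN 2478012 to the Ethiopian calendar gives 11 Sene 2064 EC.

Sene 11, 2064 EC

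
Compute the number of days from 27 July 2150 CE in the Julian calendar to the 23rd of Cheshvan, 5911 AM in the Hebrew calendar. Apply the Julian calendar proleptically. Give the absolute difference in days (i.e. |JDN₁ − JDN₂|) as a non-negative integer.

First date → JDN 2506553; second date → JDN 2506648.
The interval is |2506553 − 2506648| = 95 days.

95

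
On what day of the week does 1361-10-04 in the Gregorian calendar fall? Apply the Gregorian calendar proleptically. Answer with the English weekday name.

Sunday

2218432 ≡ 6 (mod 7); counting from Monday = 0 gives Sunday.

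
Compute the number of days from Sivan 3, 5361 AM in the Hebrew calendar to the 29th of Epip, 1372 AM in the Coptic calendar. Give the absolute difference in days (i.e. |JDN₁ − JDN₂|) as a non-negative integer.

JDN of the first date = 2305967.
JDN of the second date = 2326116.
|2326116 − 2305967| = 20149.

20149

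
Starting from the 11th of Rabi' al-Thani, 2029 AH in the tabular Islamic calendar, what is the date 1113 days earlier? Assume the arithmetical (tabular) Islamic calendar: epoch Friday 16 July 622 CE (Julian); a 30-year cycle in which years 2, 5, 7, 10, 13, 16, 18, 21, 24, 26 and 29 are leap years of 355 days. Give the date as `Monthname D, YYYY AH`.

JDN of the 11th of Rabi' al-Thani, 2029 AH = 2667195.
2667195 − 1113 = 2666082.
JDN 2666082 in the tabular Islamic calendar is Safar 21, 2026 AH.

Safar 21, 2026 AH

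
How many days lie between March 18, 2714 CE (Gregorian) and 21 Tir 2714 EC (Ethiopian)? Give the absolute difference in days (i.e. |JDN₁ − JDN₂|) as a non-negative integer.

JDN of the first date = 2712404.
JDN of the second date = 2715284.
|2715284 − 2712404| = 2880.

2880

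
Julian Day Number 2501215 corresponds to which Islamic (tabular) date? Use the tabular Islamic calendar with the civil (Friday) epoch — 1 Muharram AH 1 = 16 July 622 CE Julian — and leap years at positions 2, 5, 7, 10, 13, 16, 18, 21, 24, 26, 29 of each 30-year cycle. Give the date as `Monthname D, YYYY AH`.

Dhu al-Qa'dah 23, 1560 AH

JDN 2501215 is 29 December 2135 in the Gregorian calendar.
In the tabular Islamic calendar that day is Dhu al-Qa'dah 23, 1560 AH.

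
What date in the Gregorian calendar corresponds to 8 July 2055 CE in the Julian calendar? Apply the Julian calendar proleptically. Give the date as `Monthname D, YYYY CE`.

The Julian–Gregorian offset here is 13 days (Julian trailing).
8 July 2055 Julian + 13 days → 21 July 2055 Gregorian.

July 21, 2055 CE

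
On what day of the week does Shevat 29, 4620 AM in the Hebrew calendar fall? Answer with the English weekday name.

Thursday

In the proleptic Gregorian calendar this is 29 January 860 (JDN 2035197).
2035197 ≡ 3 (mod 7); counting from Monday = 0 gives Thursday.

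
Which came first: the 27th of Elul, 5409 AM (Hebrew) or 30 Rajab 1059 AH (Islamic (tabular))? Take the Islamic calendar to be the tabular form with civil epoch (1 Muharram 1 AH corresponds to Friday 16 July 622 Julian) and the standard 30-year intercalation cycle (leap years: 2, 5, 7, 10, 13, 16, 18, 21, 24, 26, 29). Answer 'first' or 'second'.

First date → JDN 2323592; second date → JDN 2323566.
JDN 2323566 < JDN 2323592, so the second date is earlier.

second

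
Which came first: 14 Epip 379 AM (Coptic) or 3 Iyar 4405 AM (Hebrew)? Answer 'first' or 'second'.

The two dates have Julian Day Numbers 1963407 and 1956740 respectively.
Since 1956740 < 1963407, the second date comes first.

second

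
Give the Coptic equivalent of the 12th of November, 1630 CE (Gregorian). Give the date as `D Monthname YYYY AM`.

Julian Day Number of the source date = 2316721.
Converting JDN 2316721 to the Coptic calendar gives 6 Hathor 1347 AM.

6 Hathor 1347 AM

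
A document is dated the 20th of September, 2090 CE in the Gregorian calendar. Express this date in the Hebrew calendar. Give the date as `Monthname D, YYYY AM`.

Elul 25, 5850 AM

Both dates share Julian Day Number 2484680; in the Hebrew calendar that is 25 Elul 5850 AM.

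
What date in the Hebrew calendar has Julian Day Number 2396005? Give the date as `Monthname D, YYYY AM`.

The Gregorian equivalent of JDN 2396005 is 9 December 1847.
In the Hebrew calendar that day is Tevet 2, 5608 AM.

Tevet 2, 5608 AM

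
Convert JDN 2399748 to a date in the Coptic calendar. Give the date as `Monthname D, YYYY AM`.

JDN 2399748 is 9 March 1858 in the Gregorian calendar.
In the Coptic calendar that day is Paremhat 1, 1574 AM.

Paremhat 1, 1574 AM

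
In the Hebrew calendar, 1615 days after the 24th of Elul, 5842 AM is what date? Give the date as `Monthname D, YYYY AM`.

Adar I 17, 5847 AM

JDN of the 24th of Elul, 5842 AM = 2481756.
2481756 + 1615 = 2483371.
JDN 2483371 in the Hebrew calendar is Adar I 17, 5847 AM.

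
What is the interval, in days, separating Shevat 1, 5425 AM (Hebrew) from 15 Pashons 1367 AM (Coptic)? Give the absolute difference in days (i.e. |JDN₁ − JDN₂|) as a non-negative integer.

4991

First date → JDN 2329206; second date → JDN 2324215.
The interval is |2329206 − 2324215| = 4991 days.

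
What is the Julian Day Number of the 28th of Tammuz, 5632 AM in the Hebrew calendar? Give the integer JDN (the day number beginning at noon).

In the Gregorian calendar the same day is 3 August 1872.
JDN 2299161 is 15 October 1582 CE (Gregorian); the target day is +105848 days from there, so JDN = 2405009.

2405009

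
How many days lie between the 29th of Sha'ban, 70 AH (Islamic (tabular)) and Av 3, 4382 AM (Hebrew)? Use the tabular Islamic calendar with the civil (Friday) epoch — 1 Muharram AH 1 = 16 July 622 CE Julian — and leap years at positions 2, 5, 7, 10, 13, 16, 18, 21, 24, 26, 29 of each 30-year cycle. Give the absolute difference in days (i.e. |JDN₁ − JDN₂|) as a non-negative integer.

24686

First date → JDN 1973126; second date → JDN 1948440.
The interval is |1973126 − 1948440| = 24686 days.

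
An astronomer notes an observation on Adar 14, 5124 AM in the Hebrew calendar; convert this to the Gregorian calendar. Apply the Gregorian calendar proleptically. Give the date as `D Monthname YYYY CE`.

Both dates share Julian Day Number 2219307; in the Gregorian calendar that is 26 February 1364 CE.

26 February 1364 CE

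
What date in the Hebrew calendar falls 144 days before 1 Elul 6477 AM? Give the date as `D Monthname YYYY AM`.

5 Nisan 6477 AM

Counting 144 days back from JDN 2713666 reaches JDN 2713522, which is 5 Nisan 6477 AM.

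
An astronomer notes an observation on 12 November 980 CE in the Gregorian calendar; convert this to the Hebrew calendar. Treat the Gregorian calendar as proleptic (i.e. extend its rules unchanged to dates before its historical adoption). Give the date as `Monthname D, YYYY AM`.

Cheshvan 26, 4741 AM

Both dates share Julian Day Number 2079314; in the Hebrew calendar that is 26 Cheshvan 4741 AM.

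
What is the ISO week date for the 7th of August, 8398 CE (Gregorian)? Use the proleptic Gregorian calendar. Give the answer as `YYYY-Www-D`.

The weekday is Friday (ISO weekday 5).
That Friday belongs to ISO week 32 of ISO year 8398.

8398-W32-5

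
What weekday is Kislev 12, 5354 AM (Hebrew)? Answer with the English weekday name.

This is JDN 2303231 (6 December 1593 Gregorian).
2303231 ≡ 0 (mod 7); counting from Monday = 0 gives Monday.

Monday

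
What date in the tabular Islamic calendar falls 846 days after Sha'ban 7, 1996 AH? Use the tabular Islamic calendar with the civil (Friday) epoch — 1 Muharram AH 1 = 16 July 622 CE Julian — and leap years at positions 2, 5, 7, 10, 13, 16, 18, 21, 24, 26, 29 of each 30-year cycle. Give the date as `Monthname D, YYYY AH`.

JDN of Sha'ban 7, 1996 AH = 2655614.
2655614 + 846 = 2656460.
JDN 2656460 in the tabular Islamic calendar is Dhu al-Hijjah 26, 1998 AH.

Dhu al-Hijjah 26, 1998 AH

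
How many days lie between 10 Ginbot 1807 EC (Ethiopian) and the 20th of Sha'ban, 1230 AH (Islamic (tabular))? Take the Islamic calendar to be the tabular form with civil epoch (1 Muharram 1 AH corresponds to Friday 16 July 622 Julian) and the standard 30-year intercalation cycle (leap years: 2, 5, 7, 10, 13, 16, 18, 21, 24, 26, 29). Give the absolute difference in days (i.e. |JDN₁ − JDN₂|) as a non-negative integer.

First date → JDN 2384111; second date → JDN 2384183.
The interval is |2384111 − 2384183| = 72 days.

72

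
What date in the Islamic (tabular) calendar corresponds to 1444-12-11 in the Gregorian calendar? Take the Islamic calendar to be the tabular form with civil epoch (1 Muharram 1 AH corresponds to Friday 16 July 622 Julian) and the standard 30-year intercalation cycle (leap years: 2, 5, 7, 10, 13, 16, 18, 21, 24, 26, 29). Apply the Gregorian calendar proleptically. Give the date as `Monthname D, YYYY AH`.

Julian Day Number of the source date = 2248815.
Converting JDN 2248815 to the tabular Islamic calendar gives 20 Sha'ban 848 AH.

Sha'ban 20, 848 AH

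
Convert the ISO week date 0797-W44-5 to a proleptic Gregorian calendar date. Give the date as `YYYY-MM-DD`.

0797-10-31

ISO week 1 of 797 is the week containing the first Thursday of 797.
Week 44, day 5 (Friday) lands on 0797-10-31.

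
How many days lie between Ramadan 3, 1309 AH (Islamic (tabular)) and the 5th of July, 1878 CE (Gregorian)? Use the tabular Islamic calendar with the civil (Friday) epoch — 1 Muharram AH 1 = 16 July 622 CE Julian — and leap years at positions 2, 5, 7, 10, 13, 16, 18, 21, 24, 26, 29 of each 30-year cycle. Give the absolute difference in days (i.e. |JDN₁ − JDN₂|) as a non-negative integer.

5019

JDN of the first date = 2412190.
JDN of the second date = 2407171.
|2407171 − 2412190| = 5019.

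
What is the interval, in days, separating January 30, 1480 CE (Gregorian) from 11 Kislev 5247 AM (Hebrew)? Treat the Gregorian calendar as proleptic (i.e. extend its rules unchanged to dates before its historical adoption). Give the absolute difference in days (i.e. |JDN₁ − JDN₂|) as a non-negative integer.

First date → JDN 2261648; second date → JDN 2264131.
The interval is |2261648 − 2264131| = 2483 days.

2483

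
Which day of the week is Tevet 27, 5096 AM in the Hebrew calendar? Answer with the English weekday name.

Equivalently 20 January 1336 Gregorian, JDN 2209043.
JDN 2209043 mod 7 = 4, and JDN 0 was a Monday, so this is a Friday.

Friday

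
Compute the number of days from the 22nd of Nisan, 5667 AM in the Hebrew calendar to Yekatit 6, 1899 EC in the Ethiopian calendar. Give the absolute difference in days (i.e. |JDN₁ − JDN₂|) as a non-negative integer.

First date → JDN 2417672; second date → JDN 2417620.
The interval is |2417672 − 2417620| = 52 days.

52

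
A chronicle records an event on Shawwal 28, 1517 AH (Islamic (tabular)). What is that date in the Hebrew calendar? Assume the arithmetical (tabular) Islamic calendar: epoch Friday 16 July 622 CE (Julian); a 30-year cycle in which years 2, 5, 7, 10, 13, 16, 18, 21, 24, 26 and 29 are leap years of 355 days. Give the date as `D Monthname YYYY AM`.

28 Adar 5854 AM

Both dates share Julian Day Number 2485953; in the Hebrew calendar that is 28 Adar 5854 AM.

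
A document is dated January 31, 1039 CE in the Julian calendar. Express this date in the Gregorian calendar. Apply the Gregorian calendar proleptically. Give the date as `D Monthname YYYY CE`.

6 February 1039 CE

For dates in this range the Gregorian date is 6 days ahead of the Julian.
31 January 1039 Julian + 6 days → 6 February 1039 Gregorian.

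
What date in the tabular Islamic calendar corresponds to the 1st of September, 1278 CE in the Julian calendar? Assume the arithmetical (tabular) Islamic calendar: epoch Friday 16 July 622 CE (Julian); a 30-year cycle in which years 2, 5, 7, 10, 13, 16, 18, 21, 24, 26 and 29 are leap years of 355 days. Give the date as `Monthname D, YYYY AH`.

The source date corresponds to 8 September 1278 in the proleptic Gregorian calendar (JDN 2188091).
That day falls on 11 Rabi' al-Thani 677 AH in the tabular Islamic calendar.

Rabi' al-Thani 11, 677 AH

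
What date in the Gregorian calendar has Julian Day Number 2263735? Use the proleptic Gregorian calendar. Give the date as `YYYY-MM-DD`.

1485-10-17

JDN 2451545 is 1 Jan 2000; 2263735 is −187810 days from there.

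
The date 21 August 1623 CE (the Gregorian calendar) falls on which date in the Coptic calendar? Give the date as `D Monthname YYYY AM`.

18 Mesori 1339 AM

Julian Day Number of the source date = 2314081.
Converting JDN 2314081 to the Coptic calendar gives 18 Mesori 1339 AM.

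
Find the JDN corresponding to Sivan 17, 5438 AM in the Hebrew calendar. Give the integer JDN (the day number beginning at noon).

In the Gregorian calendar the same day is 7 June 1678.
JDN 2299161 is 15 October 1582 CE (Gregorian); the target day is +34934 days from there, so JDN = 2334095.

2334095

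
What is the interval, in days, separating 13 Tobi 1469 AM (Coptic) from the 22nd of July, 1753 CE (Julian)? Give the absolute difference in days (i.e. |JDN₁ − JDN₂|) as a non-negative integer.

195

First date → JDN 2361349; second date → JDN 2361544.
The interval is |2361349 − 2361544| = 195 days.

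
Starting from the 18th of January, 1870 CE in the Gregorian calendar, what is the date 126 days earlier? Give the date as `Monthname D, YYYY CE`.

September 14, 1869 CE

The starting date is JDN 2404081; 2404081 − 126 = 2403955.
JDN 2403955 corresponds to September 14, 1869 CE.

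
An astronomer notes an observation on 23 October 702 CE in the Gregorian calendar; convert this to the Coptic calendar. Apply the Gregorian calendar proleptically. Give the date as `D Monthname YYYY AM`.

Julian Day Number of the source date = 1977755.
Converting JDN 1977755 to the Coptic calendar gives 22 Paopi 419 AM.

22 Paopi 419 AM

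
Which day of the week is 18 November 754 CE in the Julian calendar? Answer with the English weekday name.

Monday

This is JDN 1996778 (22 November 754 Gregorian).
1996778 ≡ 0 (mod 7); counting from Monday = 0 gives Monday.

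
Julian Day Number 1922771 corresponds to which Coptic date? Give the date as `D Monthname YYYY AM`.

10 Parmouti 268 AM

The proleptic Gregorian equivalent of JDN 1922771 is 7 April 552.
In the Coptic calendar that day is 10 Parmouti 268 AM.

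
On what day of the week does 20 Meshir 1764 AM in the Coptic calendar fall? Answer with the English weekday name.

Friday

This is JDN 2469135 (28 February 2048 Gregorian).
Since JDN mod 7 = 4 (0 = Monday), the day is Friday.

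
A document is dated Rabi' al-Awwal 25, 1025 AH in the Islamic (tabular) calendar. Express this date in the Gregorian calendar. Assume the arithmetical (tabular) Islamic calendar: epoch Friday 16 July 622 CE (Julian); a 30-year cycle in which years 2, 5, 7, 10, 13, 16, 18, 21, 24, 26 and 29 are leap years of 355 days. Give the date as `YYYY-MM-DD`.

Julian Day Number of the source date = 2311394.
Converting JDN 2311394 to the Gregorian calendar gives 12 April 1616 CE.

1616-04-12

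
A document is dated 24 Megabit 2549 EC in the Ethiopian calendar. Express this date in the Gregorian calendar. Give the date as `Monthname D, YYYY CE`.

April 6, 2557 CE

Julian Day Number of the source date = 2655081.
Converting JDN 2655081 to the Gregorian calendar gives 6 April 2557 CE.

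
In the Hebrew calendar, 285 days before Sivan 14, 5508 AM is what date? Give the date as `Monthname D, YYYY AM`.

JDN of Sivan 14, 5508 AM = 2359665.
2359665 − 285 = 2359380.
JDN 2359380 in the Hebrew calendar is Elul 24, 5507 AM.

Elul 24, 5507 AM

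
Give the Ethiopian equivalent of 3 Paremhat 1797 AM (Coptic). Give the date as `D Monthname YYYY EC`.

The source date corresponds to 12 March 2081 in the Gregorian calendar (JDN 2481201).
That day falls on 3 Megabit 2073 EC in the Ethiopian calendar.

3 Megabit 2073 EC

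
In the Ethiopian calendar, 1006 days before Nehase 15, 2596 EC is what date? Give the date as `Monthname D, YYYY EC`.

Hidar 10, 2594 EC

Counting 1006 days back from JDN 2672389 reaches JDN 2671383, which is Hidar 10, 2594 EC.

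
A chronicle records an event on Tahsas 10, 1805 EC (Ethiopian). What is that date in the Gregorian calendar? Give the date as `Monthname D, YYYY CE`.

December 18, 1812 CE

Both dates share Julian Day Number 2383231; in the Gregorian calendar that is 18 December 1812 CE.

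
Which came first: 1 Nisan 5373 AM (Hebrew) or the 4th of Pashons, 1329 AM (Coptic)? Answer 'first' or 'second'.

first

Converting both to JDN: 2310278 vs 2310325; the smaller is the first.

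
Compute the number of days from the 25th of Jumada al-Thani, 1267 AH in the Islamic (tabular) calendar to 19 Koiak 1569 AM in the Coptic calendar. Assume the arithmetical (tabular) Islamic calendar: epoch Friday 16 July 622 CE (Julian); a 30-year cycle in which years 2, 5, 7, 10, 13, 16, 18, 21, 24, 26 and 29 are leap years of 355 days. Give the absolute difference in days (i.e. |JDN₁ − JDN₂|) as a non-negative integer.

First date → JDN 2397240; second date → JDN 2397850.
The interval is |2397240 − 2397850| = 610 days.

610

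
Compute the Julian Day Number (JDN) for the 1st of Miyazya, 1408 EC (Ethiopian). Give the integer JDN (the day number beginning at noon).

2238338

Equivalently 5 April 1416 (proleptic Gregorian).
JDN 2451545 is 1 January 2000 CE (Gregorian); the target day is −213207 days from there, so JDN = 2238338.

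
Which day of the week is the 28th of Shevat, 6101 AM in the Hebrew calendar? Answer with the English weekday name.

Sunday

In the Gregorian calendar this is 16 February 2341 (JDN 2576139).
JDN 2576139 mod 7 = 6, and JDN 0 was a Monday, so this is a Sunday.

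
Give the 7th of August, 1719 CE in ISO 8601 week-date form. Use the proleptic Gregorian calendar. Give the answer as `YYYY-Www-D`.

1719-W32-1

The weekday is Monday (ISO weekday 1).
That Monday belongs to ISO week 32 of ISO year 1719.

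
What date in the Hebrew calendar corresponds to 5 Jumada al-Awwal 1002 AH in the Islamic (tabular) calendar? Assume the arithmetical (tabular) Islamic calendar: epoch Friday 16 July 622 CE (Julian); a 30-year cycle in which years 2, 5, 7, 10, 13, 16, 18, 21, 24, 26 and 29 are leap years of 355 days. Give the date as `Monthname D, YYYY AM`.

Shevat 6, 5354 AM

Julian Day Number of the source date = 2303283.
Converting JDN 2303283 to the Hebrew calendar gives 6 Shevat 5354 AM.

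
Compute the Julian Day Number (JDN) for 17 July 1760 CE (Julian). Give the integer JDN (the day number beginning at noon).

2364096

Equivalently 28 July 1760 (Gregorian).
JDN 2299161 is 15 October 1582 CE (Gregorian); the target day is +64935 days from there, so JDN = 2364096.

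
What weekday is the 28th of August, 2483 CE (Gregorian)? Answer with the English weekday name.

Saturday

Since JDN mod 7 = 5 (0 = Monday), the day is Saturday.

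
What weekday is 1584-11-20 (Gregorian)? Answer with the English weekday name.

2299928 ≡ 1 (mod 7); counting from Monday = 0 gives Tuesday.

Tuesday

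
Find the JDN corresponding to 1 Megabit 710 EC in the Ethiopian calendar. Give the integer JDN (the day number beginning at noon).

1983363

Equivalently 1 March 718 (proleptic Gregorian).
JDN 2299161 is 15 October 1582 CE (Gregorian); the target day is −315798 days from there, so JDN = 1983363.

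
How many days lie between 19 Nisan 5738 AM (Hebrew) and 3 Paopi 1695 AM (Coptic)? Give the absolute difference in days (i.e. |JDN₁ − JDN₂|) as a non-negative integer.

170

First date → JDN 2443625; second date → JDN 2443795.
The interval is |2443625 − 2443795| = 170 days.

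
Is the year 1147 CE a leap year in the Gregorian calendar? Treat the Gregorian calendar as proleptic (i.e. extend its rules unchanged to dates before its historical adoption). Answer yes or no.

1147 is not divisible by 4, so it is a common year.

no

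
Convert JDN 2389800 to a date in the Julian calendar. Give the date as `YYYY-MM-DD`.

The Gregorian equivalent of JDN 2389800 is 13 December 1830.
In the Julian calendar that day is 1830-12-01.

1830-12-01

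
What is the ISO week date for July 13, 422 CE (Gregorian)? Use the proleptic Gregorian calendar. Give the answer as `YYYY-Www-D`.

The weekday is Wednesday (ISO weekday 3).
That Wednesday belongs to ISO week 28 of ISO year 422.

0422-W28-3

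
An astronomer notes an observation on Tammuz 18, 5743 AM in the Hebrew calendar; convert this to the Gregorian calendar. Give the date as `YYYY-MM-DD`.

1983-06-29

Julian Day Number of the source date = 2445515.
Converting JDN 2445515 to the Gregorian calendar gives 29 June 1983 CE.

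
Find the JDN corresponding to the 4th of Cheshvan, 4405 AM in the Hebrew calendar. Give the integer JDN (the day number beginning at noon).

1956564

Equivalently 15 October 644 (proleptic Gregorian).
JDN 2299161 is 15 October 1582 CE (Gregorian); the target day is −342597 days from there, so JDN = 1956564.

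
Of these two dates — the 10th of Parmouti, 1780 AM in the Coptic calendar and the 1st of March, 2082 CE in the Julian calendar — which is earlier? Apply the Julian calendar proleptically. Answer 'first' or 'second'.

First date → JDN 2475029; second date → JDN 2481568.
JDN 2475029 < JDN 2481568, so the first date is earlier.

first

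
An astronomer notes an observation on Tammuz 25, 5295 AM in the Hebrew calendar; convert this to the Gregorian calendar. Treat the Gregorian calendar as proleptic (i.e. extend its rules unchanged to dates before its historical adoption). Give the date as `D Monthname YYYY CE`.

7 July 1535 CE

Julian Day Number of the source date = 2281894.
Converting JDN 2281894 to the Gregorian calendar gives 7 July 1535 CE.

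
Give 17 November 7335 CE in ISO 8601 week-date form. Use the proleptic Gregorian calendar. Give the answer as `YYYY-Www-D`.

The weekday is Thursday (ISO weekday 4).
That Thursday belongs to ISO week 46 of ISO year 7335.

7335-W46-4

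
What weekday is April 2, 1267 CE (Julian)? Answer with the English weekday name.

This is JDN 2183921 (9 April 1267 Gregorian).
Since JDN mod 7 = 5 (0 = Monday), the day is Saturday.

Saturday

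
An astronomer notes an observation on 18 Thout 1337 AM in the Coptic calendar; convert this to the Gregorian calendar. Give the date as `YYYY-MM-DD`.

Both dates share Julian Day Number 2313021; in the Gregorian calendar that is 25 September 1620 CE.

1620-09-25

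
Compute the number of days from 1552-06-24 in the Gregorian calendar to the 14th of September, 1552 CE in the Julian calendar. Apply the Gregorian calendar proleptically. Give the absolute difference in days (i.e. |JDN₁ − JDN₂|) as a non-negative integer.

JDN of the first date = 2288091.
JDN of the second date = 2288183.
|2288183 − 2288091| = 92.

92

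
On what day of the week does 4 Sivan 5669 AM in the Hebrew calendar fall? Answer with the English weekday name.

Monday

This is JDN 2418451 (24 May 1909 Gregorian).
2418451 ≡ 0 (mod 7); counting from Monday = 0 gives Monday.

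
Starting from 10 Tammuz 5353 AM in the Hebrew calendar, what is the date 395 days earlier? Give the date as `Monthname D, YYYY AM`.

The starting date is JDN 2303082; 2303082 − 395 = 2302687.
JDN 2302687 corresponds to Sivan 30, 5352 AM.

Sivan 30, 5352 AM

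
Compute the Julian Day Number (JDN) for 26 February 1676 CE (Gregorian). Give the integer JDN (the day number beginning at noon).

JDN 2400001 is 17 November 1858 CE (Gregorian), MJD 0; the target day is −66738 days from there, so JDN = 2333263.

2333263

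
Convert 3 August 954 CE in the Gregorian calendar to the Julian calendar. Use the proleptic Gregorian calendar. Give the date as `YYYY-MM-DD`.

For dates in this range the Gregorian date is 5 days ahead of the Julian.
3 August 954 Gregorian − 5 days → 29 July 954 Julian.

0954-07-29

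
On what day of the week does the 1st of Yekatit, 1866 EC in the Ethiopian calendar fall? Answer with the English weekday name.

Saturday

Equivalently 7 February 1874 Gregorian, JDN 2405562.
2405562 ≡ 5 (mod 7); counting from Monday = 0 gives Saturday.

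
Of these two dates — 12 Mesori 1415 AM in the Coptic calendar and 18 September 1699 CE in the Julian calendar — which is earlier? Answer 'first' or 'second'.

first

The two dates have Julian Day Numbers 2341834 and 2341878 respectively.
Since 2341834 < 2341878, the first date comes first.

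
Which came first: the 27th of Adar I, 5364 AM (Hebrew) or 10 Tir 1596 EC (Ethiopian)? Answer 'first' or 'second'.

second

Converting both to JDN: 2306967 vs 2306924; the smaller is the second.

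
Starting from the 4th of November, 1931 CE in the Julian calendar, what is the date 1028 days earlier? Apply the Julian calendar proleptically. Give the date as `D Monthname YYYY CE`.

10 January 1929 CE

JDN of the 4th of November, 1931 CE = 2426663.
2426663 − 1028 = 2425635.
JDN 2425635 in the Julian calendar is 10 January 1929 CE.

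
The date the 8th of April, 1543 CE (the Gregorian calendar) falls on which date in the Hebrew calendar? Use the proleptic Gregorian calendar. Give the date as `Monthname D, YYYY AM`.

Both dates share Julian Day Number 2284726; in the Hebrew calendar that is 24 Nisan 5303 AM.

Nisan 24, 5303 AM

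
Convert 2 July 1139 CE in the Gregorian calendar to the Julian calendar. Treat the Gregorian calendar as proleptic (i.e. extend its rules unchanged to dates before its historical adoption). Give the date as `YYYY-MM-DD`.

1139-06-25

At this point the Julian calendar is 7 days behind the Gregorian.
2 July 1139 Gregorian − 7 days → 25 June 1139 Julian.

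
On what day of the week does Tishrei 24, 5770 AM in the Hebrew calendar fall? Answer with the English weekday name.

Monday

Equivalently 12 October 2009 Gregorian, JDN 2455117.
2455117 ≡ 0 (mod 7); counting from Monday = 0 gives Monday.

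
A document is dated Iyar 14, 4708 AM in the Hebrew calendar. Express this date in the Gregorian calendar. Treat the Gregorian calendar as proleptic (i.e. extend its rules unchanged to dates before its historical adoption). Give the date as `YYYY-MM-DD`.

0948-05-01

Julian Day Number of the source date = 2067431.
Converting JDN 2067431 to the Gregorian calendar gives 1 May 948 CE.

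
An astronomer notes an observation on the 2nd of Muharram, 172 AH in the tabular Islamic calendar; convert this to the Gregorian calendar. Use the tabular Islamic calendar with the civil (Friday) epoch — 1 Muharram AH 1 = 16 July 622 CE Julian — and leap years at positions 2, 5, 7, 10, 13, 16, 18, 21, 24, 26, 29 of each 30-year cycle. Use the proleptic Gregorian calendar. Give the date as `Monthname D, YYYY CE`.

June 16, 788 CE

Julian Day Number of the source date = 2009038.
Converting JDN 2009038 to the Gregorian calendar gives 16 June 788 CE.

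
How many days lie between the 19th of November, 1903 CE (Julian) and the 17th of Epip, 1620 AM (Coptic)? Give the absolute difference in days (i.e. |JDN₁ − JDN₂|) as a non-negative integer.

JDN of the first date = 2416451.
JDN of the second date = 2416686.
|2416686 − 2416451| = 235.

235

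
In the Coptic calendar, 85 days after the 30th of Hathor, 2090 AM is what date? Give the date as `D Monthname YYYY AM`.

The starting date is JDN 2588126; 2588126 + 85 = 2588211.
JDN 2588211 corresponds to 25 Meshir 2090 AM.

25 Meshir 2090 AM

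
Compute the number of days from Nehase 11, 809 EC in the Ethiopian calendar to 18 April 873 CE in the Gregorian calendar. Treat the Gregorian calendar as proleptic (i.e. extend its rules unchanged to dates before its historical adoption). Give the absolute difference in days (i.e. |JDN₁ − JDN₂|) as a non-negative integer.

20342

First date → JDN 2019683; second date → JDN 2040025.
The interval is |2019683 − 2040025| = 20342 days.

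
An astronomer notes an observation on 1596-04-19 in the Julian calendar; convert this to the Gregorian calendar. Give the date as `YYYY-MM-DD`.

1596-04-29

At this point the Julian calendar is 10 days behind the Gregorian.
19 April 1596 Julian + 10 days → 29 April 1596 Gregorian.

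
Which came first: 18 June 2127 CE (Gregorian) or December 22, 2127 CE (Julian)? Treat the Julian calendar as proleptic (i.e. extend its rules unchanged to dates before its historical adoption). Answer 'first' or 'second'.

first

First date → JDN 2498099; second date → JDN 2498300.
JDN 2498099 < JDN 2498300, so the first date is earlier.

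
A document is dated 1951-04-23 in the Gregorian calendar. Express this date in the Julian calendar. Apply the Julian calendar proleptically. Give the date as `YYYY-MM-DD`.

The Julian–Gregorian offset here is 13 days (Julian trailing).
23 April 1951 Gregorian − 13 days → 10 April 1951 Julian.

1951-04-10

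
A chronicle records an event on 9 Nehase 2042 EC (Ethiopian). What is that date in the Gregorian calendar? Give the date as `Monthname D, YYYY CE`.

Both dates share Julian Day Number 2470034; in the Gregorian calendar that is 15 August 2050 CE.

August 15, 2050 CE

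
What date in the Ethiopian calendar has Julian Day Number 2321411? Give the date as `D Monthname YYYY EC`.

JDN 2321411 is 15 September 1643 in the Gregorian calendar.
In the Ethiopian calendar that day is 7 Meskerem 1636 EC.

7 Meskerem 1636 EC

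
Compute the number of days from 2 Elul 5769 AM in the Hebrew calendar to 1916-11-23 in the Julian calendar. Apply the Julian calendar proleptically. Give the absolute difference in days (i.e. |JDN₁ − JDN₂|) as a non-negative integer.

JDN of the first date = 2455066.
JDN of the second date = 2421204.
|2421204 − 2455066| = 33862.

33862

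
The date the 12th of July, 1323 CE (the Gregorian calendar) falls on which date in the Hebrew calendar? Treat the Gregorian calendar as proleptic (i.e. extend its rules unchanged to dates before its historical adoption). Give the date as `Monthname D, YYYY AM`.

Av 1, 5083 AM

Both dates share Julian Day Number 2204468; in the Hebrew calendar that is 1 Av 5083 AM.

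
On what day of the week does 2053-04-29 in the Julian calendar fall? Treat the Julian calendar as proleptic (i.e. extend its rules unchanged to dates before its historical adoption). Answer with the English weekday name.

Equivalently 12 May 2053 Gregorian, JDN 2471035.
JDN 2471035 mod 7 = 0, and JDN 0 was a Monday, so this is a Monday.

Monday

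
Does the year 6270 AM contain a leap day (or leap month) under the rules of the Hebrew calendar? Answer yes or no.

Hebrew year 6270 is year 19 of its 19-year Metonic cycle; leap years are at positions 3, 6, 8, 11, 14, 17, 19, so it is a leap year (13 months).

yes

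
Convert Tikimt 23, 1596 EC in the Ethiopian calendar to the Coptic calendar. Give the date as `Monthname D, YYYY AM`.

Paopi 23, 1320 AM

Julian Day Number of the source date = 2306847.
Converting JDN 2306847 to the Coptic calendar gives 23 Paopi 1320 AM.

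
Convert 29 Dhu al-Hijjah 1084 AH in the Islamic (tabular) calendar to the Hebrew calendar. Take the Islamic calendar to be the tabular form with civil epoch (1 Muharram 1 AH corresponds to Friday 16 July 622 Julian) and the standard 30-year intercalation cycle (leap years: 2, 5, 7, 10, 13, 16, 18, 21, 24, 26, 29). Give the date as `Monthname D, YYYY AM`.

Adar II 29, 5434 AM

Both dates share Julian Day Number 2332572; in the Hebrew calendar that is 29 Adar II 5434 AM.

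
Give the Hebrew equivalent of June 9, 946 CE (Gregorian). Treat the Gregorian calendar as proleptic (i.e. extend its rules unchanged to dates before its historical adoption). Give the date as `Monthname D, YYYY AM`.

Tammuz 1, 4706 AM

Both dates share Julian Day Number 2066739; in the Hebrew calendar that is 1 Tammuz 4706 AM.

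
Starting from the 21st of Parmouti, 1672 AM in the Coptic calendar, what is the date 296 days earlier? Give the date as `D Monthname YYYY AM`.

JDN of the 21st of Parmouti, 1672 AM = 2435593.
2435593 − 296 = 2435297.
JDN 2435297 in the Coptic calendar is 1 Epip 1671 AM.

1 Epip 1671 AM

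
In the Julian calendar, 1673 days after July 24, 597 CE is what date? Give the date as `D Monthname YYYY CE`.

Counting 1673 days forward from JDN 1939317 reaches JDN 1940990, which is 21 February 602 CE.

21 February 602 CE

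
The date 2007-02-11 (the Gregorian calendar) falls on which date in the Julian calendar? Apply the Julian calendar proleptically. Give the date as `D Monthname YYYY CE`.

29 January 2007 CE

The Julian–Gregorian offset here is 13 days (Julian trailing).
11 February 2007 Gregorian − 13 days → 29 January 2007 Julian.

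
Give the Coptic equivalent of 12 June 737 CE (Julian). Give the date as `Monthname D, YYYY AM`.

Julian Day Number of the source date = 1990410.
Converting JDN 1990410 to the Coptic calendar gives 18 Paoni 453 AM.

Paoni 18, 453 AM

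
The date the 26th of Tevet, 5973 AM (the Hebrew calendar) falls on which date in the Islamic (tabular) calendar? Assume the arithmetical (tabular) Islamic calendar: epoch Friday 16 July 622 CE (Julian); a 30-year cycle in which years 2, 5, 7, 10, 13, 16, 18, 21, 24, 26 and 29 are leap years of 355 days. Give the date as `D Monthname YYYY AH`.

25 Rabi' al-Thani 1640 AH

The source date corresponds to 19 January 2213 in the Gregorian calendar (JDN 2529360).
That day falls on 25 Rabi' al-Thani 1640 AH in the tabular Islamic calendar.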